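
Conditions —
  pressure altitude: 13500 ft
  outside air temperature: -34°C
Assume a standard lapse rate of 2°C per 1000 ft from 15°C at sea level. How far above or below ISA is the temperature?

ISA-22°C

ISA temperature at 13500 ft = 15 − 2 × (13500/1000) = -12°C.
Deviation = OAT − ISA = -34 − (-12) = -22°C.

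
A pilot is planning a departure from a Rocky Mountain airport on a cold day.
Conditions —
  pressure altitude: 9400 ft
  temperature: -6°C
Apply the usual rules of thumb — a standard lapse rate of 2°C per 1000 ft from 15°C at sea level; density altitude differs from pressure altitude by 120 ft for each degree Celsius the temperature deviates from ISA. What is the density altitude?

ISA temperature at 9400 ft = 15 − 2 × (9400/1000) = -3.8°C.
ISA deviation = -6 − (-3.8) = -2.2°C.
Density altitude = 9400 + 120 × (-2.2) = 9400 + (-264) = 9136 ft.

9136 ft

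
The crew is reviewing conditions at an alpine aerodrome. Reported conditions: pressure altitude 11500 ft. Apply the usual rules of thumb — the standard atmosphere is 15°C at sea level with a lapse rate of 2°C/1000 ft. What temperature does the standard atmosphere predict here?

ISA temperature = 15 − 2 × (11500/1000) = 15 − 23 = -8°C.

-8°C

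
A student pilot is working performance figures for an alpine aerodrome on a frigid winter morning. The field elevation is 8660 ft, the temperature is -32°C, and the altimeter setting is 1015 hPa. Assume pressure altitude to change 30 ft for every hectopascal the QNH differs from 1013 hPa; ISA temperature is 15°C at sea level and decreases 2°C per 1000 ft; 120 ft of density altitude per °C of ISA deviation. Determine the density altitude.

Pressure altitude = 8660 + (1013 − 1015) × 30 = 8660 + (-60) = 8600 ft.
ISA temperature at 8600 ft = 15 − 2 × (8600/1000) = -2.2°C.
ISA deviation = -32 − (-2.2) = -29.8°C.
Density altitude = 8600 + 120 × (-29.8) = 5024 ft.

5024 ft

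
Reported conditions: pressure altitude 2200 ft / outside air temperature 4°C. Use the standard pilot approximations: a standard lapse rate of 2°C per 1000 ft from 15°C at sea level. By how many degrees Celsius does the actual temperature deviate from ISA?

ISA-6.6°C

ISA temperature at 2200 ft = 15 − 2 × (2200/1000) = 10.6°C.
Deviation = OAT − ISA = 4 − 10.6 = -6.6°C.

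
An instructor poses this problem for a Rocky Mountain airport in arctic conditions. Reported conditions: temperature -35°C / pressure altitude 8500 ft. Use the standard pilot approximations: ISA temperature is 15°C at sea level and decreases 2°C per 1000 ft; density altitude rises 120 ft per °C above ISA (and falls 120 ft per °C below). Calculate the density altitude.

ISA temperature at 8500 ft = 15 − 2 × (8500/1000) = -2°C.
ISA deviation = -35 − (-2) = -33°C.
Density altitude = 8500 + 120 × (-33) = 8500 + (-3960) = 4540 ft.

4540 ft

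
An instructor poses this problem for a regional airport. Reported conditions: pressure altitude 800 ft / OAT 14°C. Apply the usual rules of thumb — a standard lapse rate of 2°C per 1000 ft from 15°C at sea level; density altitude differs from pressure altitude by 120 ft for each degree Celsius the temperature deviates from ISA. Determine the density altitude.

872 ft

ISA temperature at 800 ft = 15 − 2 × (800/1000) = 13.4°C.
ISA deviation = 14 − 13.4 = +0.6°C.
Density altitude = 800 + 120 × (0.6) = 800 + (+72) = 872 ft.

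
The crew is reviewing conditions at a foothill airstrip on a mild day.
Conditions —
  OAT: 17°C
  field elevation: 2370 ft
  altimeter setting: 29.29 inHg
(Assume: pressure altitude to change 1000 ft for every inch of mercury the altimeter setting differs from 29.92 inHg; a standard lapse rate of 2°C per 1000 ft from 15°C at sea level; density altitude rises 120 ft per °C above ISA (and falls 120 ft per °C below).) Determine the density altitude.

3960 ft

Pressure altitude = 2370 + (29.92 − 29.29) × 1000 = 2370 + (+630) = 3000 ft.
ISA temperature at 3000 ft = 15 − 2 × (3000/1000) = 9°C.
ISA deviation = 17 − 9 = +8°C.
Density altitude = 3000 + 120 × (8) = 3960 ft.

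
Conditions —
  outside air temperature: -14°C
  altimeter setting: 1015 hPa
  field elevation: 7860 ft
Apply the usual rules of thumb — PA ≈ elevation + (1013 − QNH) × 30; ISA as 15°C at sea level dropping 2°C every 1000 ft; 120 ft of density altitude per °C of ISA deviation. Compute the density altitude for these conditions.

Pressure altitude = 7860 + (1013 − 1015) × 30 = 7860 + (-60) = 7800 ft.
ISA temperature at 7800 ft = 15 − 2 × (7800/1000) = -0.6°C.
ISA deviation = -14 − (-0.6) = -13.4°C.
Density altitude = 7800 + 120 × (-13.4) = 6192 ft.

6192 ft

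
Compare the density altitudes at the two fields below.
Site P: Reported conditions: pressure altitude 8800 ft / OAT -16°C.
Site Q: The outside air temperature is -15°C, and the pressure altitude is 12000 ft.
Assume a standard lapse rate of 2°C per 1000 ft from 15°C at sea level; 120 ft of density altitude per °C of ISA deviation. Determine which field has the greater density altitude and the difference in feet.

Site Q by 4088 ft

Site P: ISA temp = -2.6°C, deviation -13.4°C, DA = 8800 + 120 × (-13.4) = 7192 ft.
Site Q: ISA temp = -9°C, deviation -6°C, DA = 12000 + 120 × (-6) = 11280 ft.
Site Q is higher by 11280 − 7192 = 4088 ft.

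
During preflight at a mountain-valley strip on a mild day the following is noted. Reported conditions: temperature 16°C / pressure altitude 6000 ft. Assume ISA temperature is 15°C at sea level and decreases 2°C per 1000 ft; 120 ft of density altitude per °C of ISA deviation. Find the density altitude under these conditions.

ISA temperature at 6000 ft = 15 − 2 × (6000/1000) = 3°C.
ISA deviation = 16 − 3 = +13°C.
Density altitude = 6000 + 120 × (13) = 6000 + (+1560) = 7560 ft.

7560 ft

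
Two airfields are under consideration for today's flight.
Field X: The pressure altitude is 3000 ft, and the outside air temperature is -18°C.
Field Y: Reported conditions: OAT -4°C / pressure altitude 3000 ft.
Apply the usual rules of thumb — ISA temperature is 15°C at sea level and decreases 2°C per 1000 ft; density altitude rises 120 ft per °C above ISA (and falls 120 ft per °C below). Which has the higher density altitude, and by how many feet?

Field Y by 1680 ft

Field X: ISA temp = 9°C, deviation -27°C, DA = 3000 + 120 × (-27) = -240 ft.
Field Y: ISA temp = 9°C, deviation -13°C, DA = 3000 + 120 × (-13) = 1440 ft.
Field Y is higher by 1440 − (-240) = 1680 ft.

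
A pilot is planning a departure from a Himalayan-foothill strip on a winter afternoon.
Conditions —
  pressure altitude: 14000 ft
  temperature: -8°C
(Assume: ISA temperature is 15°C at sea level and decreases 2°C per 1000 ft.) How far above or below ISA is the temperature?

ISA+5°C

ISA temperature at 14000 ft = 15 − 2 × (14000/1000) = -13°C.
Deviation = OAT − ISA = -8 − (-13) = +5°C.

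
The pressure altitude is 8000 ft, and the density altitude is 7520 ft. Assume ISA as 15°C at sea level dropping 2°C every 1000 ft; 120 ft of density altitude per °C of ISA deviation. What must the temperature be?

-5°C

Density altitude − pressure altitude = 7520 − 8000 = -480 ft.
At 120 ft/°C that is an ISA deviation of -480/120 = -4°C.
ISA temperature at 8000 ft = 15 − 2 × (8000/1000) = -1°C.
OAT = ISA + deviation = -1 + (-4) = -5°C.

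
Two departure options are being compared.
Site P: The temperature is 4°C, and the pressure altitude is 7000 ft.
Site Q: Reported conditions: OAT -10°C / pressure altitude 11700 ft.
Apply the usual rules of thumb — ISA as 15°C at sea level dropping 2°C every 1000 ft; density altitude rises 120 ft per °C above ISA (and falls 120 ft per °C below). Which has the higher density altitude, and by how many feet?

Site P: ISA temp = 1°C, deviation +3°C, DA = 7000 + 120 × 3 = 7360 ft.
Site Q: ISA temp = -8.4°C, deviation -1.6°C, DA = 11700 + 120 × (-1.6) = 11508 ft.
Site Q is higher by 11508 − 7360 = 4148 ft.

Site Q by 4148 ft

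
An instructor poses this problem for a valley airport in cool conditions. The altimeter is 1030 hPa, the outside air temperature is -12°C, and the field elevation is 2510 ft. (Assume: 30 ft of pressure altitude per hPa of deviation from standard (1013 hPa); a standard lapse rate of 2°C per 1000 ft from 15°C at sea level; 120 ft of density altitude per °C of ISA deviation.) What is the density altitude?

-760 ft

Pressure altitude = 2510 + (1013 − 1030) × 30 = 2510 + (-510) = 2000 ft.
ISA temperature at 2000 ft = 15 − 2 × (2000/1000) = 11°C.
ISA deviation = -12 − 11 = -23°C.
Density altitude = 2000 + 120 × (-23) = -760 ft.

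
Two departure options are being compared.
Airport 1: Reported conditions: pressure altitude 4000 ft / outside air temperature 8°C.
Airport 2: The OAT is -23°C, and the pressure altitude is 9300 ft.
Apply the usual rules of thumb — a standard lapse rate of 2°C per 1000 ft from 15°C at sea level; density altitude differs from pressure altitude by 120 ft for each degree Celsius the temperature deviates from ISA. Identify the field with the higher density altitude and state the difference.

Airport 1: ISA temp = 7°C, deviation +1°C, DA = 4000 + 120 × 1 = 4120 ft.
Airport 2: ISA temp = -3.6°C, deviation -19.4°C, DA = 9300 + 120 × (-19.4) = 6972 ft.
Airport 2 is higher by 6972 − 4120 = 2852 ft.

Airport 2 by 2852 ft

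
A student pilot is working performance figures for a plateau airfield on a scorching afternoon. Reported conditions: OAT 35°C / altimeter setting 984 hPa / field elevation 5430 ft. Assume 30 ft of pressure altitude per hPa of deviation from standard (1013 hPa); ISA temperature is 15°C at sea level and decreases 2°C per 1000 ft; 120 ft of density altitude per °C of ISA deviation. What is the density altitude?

Pressure altitude = 5430 + (1013 − 984) × 30 = 5430 + (+870) = 6300 ft.
ISA temperature at 6300 ft = 15 − 2 × (6300/1000) = 2.4°C.
ISA deviation = 35 − 2.4 = +32.6°C.
Density altitude = 6300 + 120 × (32.6) = 10212 ft.

10212 ft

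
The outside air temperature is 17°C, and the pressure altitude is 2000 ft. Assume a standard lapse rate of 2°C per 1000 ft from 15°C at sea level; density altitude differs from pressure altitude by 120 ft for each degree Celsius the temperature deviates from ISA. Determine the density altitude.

ISA temperature at 2000 ft = 15 − 2 × (2000/1000) = 11°C.
ISA deviation = 17 − 11 = +6°C.
Density altitude = 2000 + 120 × (6) = 2000 + (+720) = 2720 ft.

2720 ft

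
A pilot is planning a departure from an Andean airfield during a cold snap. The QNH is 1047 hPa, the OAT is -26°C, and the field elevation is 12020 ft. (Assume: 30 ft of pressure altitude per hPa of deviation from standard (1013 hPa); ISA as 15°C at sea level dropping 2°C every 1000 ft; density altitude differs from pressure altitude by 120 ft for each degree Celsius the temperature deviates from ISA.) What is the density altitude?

Pressure altitude = 12020 + (1013 − 1047) × 30 = 12020 + (-1020) = 11000 ft.
ISA temperature at 11000 ft = 15 − 2 × (11000/1000) = -7°C.
ISA deviation = -26 − (-7) = -19°C.
Density altitude = 11000 + 120 × (-19) = 8720 ft.

8720 ft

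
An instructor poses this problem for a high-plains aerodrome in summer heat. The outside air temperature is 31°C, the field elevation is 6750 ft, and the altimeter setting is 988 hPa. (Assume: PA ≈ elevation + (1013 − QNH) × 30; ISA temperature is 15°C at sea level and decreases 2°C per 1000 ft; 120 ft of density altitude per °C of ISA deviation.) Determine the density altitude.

11220 ft

Pressure altitude = 6750 + (1013 − 988) × 30 = 6750 + (+750) = 7500 ft.
ISA temperature at 7500 ft = 15 − 2 × (7500/1000) = 0°C.
ISA deviation = 31 − 0 = +31°C.
Density altitude = 7500 + 120 × (31) = 11220 ft.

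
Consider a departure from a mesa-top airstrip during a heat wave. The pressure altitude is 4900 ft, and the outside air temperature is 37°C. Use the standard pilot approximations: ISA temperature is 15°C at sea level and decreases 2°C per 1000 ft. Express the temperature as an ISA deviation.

ISA temperature at 4900 ft = 15 − 2 × (4900/1000) = 5.2°C.
Deviation = OAT − ISA = 37 − 5.2 = +31.8°C.

ISA+31.8°C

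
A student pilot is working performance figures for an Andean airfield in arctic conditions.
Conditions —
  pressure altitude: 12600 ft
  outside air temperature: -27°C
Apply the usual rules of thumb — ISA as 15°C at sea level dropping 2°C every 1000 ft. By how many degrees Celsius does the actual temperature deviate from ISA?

ISA-16.8°C

ISA temperature at 12600 ft = 15 − 2 × (12600/1000) = -10.2°C.
Deviation = OAT − ISA = -27 − (-10.2) = -16.8°C.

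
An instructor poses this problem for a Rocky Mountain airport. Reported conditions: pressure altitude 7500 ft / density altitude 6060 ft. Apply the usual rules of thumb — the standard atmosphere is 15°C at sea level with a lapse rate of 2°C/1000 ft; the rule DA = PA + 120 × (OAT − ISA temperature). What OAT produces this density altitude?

Density altitude − pressure altitude = 6060 − 7500 = -1440 ft.
At 120 ft/°C that is an ISA deviation of -1440/120 = -12°C.
ISA temperature at 7500 ft = 15 − 2 × (7500/1000) = 0°C.
OAT = ISA + deviation = 0 + (-12) = -12°C.

-12°C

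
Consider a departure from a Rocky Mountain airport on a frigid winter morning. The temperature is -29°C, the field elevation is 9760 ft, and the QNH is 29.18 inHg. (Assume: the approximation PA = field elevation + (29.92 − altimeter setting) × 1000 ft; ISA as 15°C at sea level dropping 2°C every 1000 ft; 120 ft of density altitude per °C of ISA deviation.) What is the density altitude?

Pressure altitude = 9760 + (29.92 − 29.18) × 1000 = 9760 + (+740) = 10500 ft.
ISA temperature at 10500 ft = 15 − 2 × (10500/1000) = -6°C.
ISA deviation = -29 − (-6) = -23°C.
Density altitude = 10500 + 120 × (-23) = 7740 ft.

7740 ft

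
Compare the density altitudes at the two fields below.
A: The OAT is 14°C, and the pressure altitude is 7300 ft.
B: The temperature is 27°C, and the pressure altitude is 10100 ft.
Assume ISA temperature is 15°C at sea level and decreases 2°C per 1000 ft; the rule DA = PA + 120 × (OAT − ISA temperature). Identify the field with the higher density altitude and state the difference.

A: ISA temp = 0.4°C, deviation +13.6°C, DA = 7300 + 120 × 13.6 = 8932 ft.
B: ISA temp = -5.2°C, deviation +32.2°C, DA = 10100 + 120 × 32.2 = 13964 ft.
B is higher by 13964 − 8932 = 5032 ft.

B by 5032 ft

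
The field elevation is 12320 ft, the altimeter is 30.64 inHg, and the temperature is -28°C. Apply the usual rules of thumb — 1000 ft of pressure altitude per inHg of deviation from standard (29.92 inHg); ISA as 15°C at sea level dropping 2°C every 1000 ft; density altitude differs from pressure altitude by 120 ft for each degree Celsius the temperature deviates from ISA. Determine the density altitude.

Pressure altitude = 12320 + (29.92 − 30.64) × 1000 = 12320 + (-720) = 11600 ft.
ISA temperature at 11600 ft = 15 − 2 × (11600/1000) = -8.2°C.
ISA deviation = -28 − (-8.2) = -19.8°C.
Density altitude = 11600 + 120 × (-19.8) = 9224 ft.

9224 ft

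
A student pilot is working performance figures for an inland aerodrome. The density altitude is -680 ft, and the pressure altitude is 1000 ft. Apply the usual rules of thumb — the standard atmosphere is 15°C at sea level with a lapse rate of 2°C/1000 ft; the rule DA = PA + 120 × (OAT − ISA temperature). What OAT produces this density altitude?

-1°C

Density altitude − pressure altitude = -680 − 1000 = -1680 ft.
At 120 ft/°C that is an ISA deviation of -1680/120 = -14°C.
ISA temperature at 1000 ft = 15 − 2 × (1000/1000) = 13°C.
OAT = ISA + deviation = 13 + (-14) = -1°C.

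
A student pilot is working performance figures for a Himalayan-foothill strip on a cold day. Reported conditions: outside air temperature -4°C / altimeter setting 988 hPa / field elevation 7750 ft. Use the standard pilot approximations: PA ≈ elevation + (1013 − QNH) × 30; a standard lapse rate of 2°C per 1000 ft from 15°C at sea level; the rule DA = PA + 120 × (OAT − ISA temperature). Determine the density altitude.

Pressure altitude = 7750 + (1013 − 988) × 30 = 7750 + (+750) = 8500 ft.
ISA temperature at 8500 ft = 15 − 2 × (8500/1000) = -2°C.
ISA deviation = -4 − (-2) = -2°C.
Density altitude = 8500 + 120 × (-2) = 8260 ft.

8260 ft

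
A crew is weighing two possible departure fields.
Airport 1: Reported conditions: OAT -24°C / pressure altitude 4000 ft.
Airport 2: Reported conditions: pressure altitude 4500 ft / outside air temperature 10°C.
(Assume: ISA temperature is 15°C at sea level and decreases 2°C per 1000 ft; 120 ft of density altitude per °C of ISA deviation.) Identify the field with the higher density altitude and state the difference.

Airport 2 by 4700 ft

Airport 1: ISA temp = 7°C, deviation -31°C, DA = 4000 + 120 × (-31) = 280 ft.
Airport 2: ISA temp = 6°C, deviation +4°C, DA = 4500 + 120 × 4 = 4980 ft.
Airport 2 is higher by 4980 − 280 = 4700 ft.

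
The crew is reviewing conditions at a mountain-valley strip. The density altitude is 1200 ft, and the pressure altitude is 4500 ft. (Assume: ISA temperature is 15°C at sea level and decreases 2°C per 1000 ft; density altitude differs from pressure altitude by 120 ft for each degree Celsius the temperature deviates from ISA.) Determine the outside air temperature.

Density altitude − pressure altitude = 1200 − 4500 = -3300 ft.
At 120 ft/°C that is an ISA deviation of -3300/120 = -27.5°C.
ISA temperature at 4500 ft = 15 − 2 × (4500/1000) = 6°C.
OAT = ISA + deviation = 6 + (-27.5) = -21.5°C.

-21.5°C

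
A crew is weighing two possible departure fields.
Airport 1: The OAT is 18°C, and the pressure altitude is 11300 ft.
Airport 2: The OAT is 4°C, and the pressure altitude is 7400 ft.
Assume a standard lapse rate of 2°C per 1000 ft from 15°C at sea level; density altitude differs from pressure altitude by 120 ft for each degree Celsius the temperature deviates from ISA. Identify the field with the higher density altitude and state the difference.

Airport 1 by 6516 ft

Airport 1: ISA temp = -7.6°C, deviation +25.6°C, DA = 11300 + 120 × 25.6 = 14372 ft.
Airport 2: ISA temp = 0.2°C, deviation +3.8°C, DA = 7400 + 120 × 3.8 = 7856 ft.
Airport 1 is higher by 14372 − 7856 = 6516 ft.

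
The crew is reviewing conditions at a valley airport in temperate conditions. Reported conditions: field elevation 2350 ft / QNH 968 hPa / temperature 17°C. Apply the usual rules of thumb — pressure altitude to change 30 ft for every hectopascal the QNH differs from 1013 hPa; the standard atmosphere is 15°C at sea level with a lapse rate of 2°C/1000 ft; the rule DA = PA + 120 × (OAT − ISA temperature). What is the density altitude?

Pressure altitude = 2350 + (1013 − 968) × 30 = 2350 + (+1350) = 3700 ft.
ISA temperature at 3700 ft = 15 − 2 × (3700/1000) = 7.6°C.
ISA deviation = 17 − 7.6 = +9.4°C.
Density altitude = 3700 + 120 × (9.4) = 4828 ft.

4828 ft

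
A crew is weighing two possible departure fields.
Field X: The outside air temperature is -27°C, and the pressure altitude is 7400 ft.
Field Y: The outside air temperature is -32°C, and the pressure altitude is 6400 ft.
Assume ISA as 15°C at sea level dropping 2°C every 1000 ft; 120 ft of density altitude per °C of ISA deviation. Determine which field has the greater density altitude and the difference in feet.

Field X by 1840 ft

Field X: ISA temp = 0.2°C, deviation -27.2°C, DA = 7400 + 120 × (-27.2) = 4136 ft.
Field Y: ISA temp = 2.2°C, deviation -34.2°C, DA = 6400 + 120 × (-34.2) = 2296 ft.
Field X is higher by 4136 − 2296 = 1840 ft.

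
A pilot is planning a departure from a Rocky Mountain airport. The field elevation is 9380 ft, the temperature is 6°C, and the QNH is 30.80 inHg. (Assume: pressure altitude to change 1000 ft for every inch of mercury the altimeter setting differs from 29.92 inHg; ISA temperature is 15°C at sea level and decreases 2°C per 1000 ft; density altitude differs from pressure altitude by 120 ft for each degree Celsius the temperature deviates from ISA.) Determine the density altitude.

9460 ft

Pressure altitude = 9380 + (29.92 − 30.80) × 1000 = 9380 + (-880) = 8500 ft.
ISA temperature at 8500 ft = 15 − 2 × (8500/1000) = -2°C.
ISA deviation = 6 − (-2) = +8°C.
Density altitude = 8500 + 120 × (8) = 9460 ft.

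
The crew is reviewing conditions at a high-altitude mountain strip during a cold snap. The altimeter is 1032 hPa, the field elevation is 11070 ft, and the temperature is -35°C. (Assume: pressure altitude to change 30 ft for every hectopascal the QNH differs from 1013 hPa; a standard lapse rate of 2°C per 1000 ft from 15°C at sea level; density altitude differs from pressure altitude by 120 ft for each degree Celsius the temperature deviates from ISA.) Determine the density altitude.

Pressure altitude = 11070 + (1013 − 1032) × 30 = 11070 + (-570) = 10500 ft.
ISA temperature at 10500 ft = 15 − 2 × (10500/1000) = -6°C.
ISA deviation = -35 − (-6) = -29°C.
Density altitude = 10500 + 120 × (-29) = 7020 ft.

7020 ft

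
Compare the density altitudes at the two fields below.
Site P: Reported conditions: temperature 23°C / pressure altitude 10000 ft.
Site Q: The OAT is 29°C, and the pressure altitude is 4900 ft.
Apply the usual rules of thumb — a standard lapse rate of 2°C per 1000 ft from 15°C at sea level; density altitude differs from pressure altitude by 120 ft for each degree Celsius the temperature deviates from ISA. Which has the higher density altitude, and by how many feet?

Site P: ISA temp = -5°C, deviation +28°C, DA = 10000 + 120 × 28 = 13360 ft.
Site Q: ISA temp = 5.2°C, deviation +23.8°C, DA = 4900 + 120 × 23.8 = 7756 ft.
Site P is higher by 13360 − 7756 = 5604 ft.

Site P by 5604 ft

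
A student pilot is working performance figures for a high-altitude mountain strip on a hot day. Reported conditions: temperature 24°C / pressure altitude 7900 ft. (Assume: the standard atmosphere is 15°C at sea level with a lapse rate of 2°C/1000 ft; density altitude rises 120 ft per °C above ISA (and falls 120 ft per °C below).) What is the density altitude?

ISA temperature at 7900 ft = 15 − 2 × (7900/1000) = -0.8°C.
ISA deviation = 24 − (-0.8) = +24.8°C.
Density altitude = 7900 + 120 × (24.8) = 7900 + (+2976) = 10876 ft.

10876 ft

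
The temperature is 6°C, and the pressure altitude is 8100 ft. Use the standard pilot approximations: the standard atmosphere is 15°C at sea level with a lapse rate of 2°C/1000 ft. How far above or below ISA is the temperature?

ISA temperature at 8100 ft = 15 − 2 × (8100/1000) = -1.2°C.
Deviation = OAT − ISA = 6 − (-1.2) = +7.2°C.

ISA+7.2°C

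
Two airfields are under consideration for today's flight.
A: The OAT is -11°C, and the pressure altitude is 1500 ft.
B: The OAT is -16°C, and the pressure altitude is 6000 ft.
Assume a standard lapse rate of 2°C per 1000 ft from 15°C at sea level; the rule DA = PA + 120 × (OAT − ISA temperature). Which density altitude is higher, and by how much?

A: ISA temp = 12°C, deviation -23°C, DA = 1500 + 120 × (-23) = -1260 ft.
B: ISA temp = 3°C, deviation -19°C, DA = 6000 + 120 × (-19) = 3720 ft.
B is higher by 3720 − (-1260) = 4980 ft.

B by 4980 ft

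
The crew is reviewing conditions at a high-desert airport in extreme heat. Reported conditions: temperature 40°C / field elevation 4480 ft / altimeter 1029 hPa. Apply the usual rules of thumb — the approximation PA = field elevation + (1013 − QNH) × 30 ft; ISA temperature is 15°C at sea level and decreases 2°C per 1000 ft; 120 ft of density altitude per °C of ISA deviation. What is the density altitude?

7960 ft

Pressure altitude = 4480 + (1013 − 1029) × 30 = 4480 + (-480) = 4000 ft.
ISA temperature at 4000 ft = 15 − 2 × (4000/1000) = 7°C.
ISA deviation = 40 − 7 = +33°C.
Density altitude = 4000 + 120 × (33) = 7960 ft.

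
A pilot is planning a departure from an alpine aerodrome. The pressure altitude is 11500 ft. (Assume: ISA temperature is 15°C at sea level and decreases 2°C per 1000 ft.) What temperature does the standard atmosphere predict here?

ISA temperature = 15 − 2 × (11500/1000) = 15 − 23 = -8°C.

-8°C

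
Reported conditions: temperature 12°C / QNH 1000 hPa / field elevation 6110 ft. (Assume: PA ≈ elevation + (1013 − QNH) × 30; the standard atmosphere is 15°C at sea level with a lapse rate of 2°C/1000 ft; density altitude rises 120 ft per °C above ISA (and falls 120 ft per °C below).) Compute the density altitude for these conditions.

Pressure altitude = 6110 + (1013 − 1000) × 30 = 6110 + (+390) = 6500 ft.
ISA temperature at 6500 ft = 15 − 2 × (6500/1000) = 2°C.
ISA deviation = 12 − 2 = +10°C.
Density altitude = 6500 + 120 × (10) = 7700 ft.

7700 ft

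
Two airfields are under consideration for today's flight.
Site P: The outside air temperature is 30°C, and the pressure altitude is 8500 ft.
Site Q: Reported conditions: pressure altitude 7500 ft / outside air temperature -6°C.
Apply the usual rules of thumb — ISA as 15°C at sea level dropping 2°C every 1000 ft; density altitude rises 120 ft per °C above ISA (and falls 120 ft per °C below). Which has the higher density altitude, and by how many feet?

Site P: ISA temp = -2°C, deviation +32°C, DA = 8500 + 120 × 32 = 12340 ft.
Site Q: ISA temp = 0°C, deviation -6°C, DA = 7500 + 120 × (-6) = 6780 ft.
Site P is higher by 12340 − 6780 = 5560 ft.

Site P by 5560 ft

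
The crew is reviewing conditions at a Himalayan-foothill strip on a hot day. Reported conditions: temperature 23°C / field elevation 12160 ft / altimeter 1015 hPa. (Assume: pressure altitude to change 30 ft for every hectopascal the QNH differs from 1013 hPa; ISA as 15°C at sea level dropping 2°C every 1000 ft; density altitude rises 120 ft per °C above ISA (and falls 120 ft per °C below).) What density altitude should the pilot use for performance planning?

15964 ft

Pressure altitude = 12160 + (1013 − 1015) × 30 = 12160 + (-60) = 12100 ft.
ISA temperature at 12100 ft = 15 − 2 × (12100/1000) = -9.2°C.
ISA deviation = 23 − (-9.2) = +32.2°C.
Density altitude = 12100 + 120 × (32.2) = 15964 ft.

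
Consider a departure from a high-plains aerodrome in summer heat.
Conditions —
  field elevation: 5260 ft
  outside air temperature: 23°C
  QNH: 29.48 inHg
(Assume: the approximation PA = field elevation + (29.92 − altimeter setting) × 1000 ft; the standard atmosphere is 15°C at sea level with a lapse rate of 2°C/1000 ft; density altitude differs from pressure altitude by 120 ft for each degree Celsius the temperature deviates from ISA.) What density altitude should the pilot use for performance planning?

Pressure altitude = 5260 + (29.92 − 29.48) × 1000 = 5260 + (+440) = 5700 ft.
ISA temperature at 5700 ft = 15 − 2 × (5700/1000) = 3.6°C.
ISA deviation = 23 − 3.6 = +19.4°C.
Density altitude = 5700 + 120 × (19.4) = 8028 ft.

8028 ft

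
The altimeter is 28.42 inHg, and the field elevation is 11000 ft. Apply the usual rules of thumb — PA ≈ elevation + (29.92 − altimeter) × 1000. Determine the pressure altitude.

12500 ft

Pressure correction = (29.92 − 28.42) × 1000 = +1500 ft.
Pressure altitude = 11000 + (+1500) = 12500 ft.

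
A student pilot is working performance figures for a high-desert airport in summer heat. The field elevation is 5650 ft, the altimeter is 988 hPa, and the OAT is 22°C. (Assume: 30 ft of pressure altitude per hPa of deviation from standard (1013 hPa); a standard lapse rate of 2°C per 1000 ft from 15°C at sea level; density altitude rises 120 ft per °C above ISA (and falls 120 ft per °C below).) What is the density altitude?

8776 ft

Pressure altitude = 5650 + (1013 − 988) × 30 = 5650 + (+750) = 6400 ft.
ISA temperature at 6400 ft = 15 − 2 × (6400/1000) = 2.2°C.
ISA deviation = 22 − 2.2 = +19.8°C.
Density altitude = 6400 + 120 × (19.8) = 8776 ft.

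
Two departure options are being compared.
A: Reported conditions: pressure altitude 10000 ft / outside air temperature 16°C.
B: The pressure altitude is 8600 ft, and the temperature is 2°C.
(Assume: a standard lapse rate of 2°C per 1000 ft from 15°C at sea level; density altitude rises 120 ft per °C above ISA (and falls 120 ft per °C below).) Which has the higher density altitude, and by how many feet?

A: ISA temp = -5°C, deviation +21°C, DA = 10000 + 120 × 21 = 12520 ft.
B: ISA temp = -2.2°C, deviation +4.2°C, DA = 8600 + 120 × 4.2 = 9104 ft.
A is higher by 12520 − 9104 = 3416 ft.

A by 3416 ft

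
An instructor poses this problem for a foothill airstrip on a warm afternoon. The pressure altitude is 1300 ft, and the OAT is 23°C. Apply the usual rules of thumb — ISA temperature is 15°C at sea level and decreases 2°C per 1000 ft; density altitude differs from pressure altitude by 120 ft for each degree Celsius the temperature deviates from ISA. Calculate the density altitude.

2572 ft

ISA temperature at 1300 ft = 15 − 2 × (1300/1000) = 12.4°C.
ISA deviation = 23 − 12.4 = +10.6°C.
Density altitude = 1300 + 120 × (10.6) = 1300 + (+1272) = 2572 ft.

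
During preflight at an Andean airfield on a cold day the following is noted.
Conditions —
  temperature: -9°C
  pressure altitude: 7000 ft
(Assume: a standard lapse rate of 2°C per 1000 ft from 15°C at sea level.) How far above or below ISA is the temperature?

ISA temperature at 7000 ft = 15 − 2 × (7000/1000) = 1°C.
Deviation = OAT − ISA = -9 − 1 = -10°C.

ISA-10°C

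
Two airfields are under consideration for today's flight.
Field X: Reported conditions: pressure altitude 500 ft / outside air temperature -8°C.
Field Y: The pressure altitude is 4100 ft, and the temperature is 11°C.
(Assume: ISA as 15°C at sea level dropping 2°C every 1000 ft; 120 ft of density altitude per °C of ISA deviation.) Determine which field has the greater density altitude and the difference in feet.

Field Y by 6744 ft

Field X: ISA temp = 14°C, deviation -22°C, DA = 500 + 120 × (-22) = -2140 ft.
Field Y: ISA temp = 6.8°C, deviation +4.2°C, DA = 4100 + 120 × 4.2 = 4604 ft.
Field Y is higher by 4604 − (-2140) = 6744 ft.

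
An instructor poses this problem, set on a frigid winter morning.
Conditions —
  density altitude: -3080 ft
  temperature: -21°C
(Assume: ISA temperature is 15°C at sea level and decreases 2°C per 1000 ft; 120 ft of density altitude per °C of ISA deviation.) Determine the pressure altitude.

1000 ft

DA = PA + 120 × (OAT − (15 − 2·PA/1000)) = PA + 120·OAT − 1800 + 0.24·PA = 1.24·PA + 120·OAT − 1800.
So 1.24·PA = -3080 − 120 × (-21) + 1800 = 1240.
PA = 1240 / 1.24 = 1000 ft.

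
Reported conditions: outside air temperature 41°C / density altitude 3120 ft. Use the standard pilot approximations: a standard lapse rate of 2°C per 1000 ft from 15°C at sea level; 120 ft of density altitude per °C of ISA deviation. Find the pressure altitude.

0 ft

DA = PA + 120 × (OAT − (15 − 2·PA/1000)) = PA + 120·OAT − 1800 + 0.24·PA = 1.24·PA + 120·OAT − 1800.
So 1.24·PA = 3120 − 120 × 41 + 1800 = 0.
PA = 0 / 1.24 = 0 ft.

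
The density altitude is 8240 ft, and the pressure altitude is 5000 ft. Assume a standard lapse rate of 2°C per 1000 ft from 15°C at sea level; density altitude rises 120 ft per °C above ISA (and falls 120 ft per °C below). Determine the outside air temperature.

32°C

Density altitude − pressure altitude = 8240 − 5000 = +3240 ft.
At 120 ft/°C that is an ISA deviation of 3240/120 = +27°C.
ISA temperature at 5000 ft = 15 − 2 × (5000/1000) = 5°C.
OAT = ISA + deviation = 5 + (+27) = 32°C.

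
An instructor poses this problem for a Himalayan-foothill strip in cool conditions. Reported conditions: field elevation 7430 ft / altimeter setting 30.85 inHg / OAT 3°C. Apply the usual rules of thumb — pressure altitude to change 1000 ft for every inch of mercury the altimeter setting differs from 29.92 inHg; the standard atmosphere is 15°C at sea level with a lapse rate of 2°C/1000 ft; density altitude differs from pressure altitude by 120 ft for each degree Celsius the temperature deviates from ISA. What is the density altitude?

6620 ft

Pressure altitude = 7430 + (29.92 − 30.85) × 1000 = 7430 + (-930) = 6500 ft.
ISA temperature at 6500 ft = 15 − 2 × (6500/1000) = 2°C.
ISA deviation = 3 − 2 = +1°C.
Density altitude = 6500 + 120 × (1) = 6620 ft.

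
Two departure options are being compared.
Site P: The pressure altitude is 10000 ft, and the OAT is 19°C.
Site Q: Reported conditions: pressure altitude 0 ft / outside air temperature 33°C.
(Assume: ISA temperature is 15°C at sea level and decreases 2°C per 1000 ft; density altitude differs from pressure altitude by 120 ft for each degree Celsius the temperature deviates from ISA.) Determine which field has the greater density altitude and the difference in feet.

Site P: ISA temp = -5°C, deviation +24°C, DA = 10000 + 120 × 24 = 12880 ft.
Site Q: ISA temp = 15°C, deviation +18°C, DA = 0 + 120 × 18 = 2160 ft.
Site P is higher by 12880 − 2160 = 10720 ft.

Site P by 10720 ft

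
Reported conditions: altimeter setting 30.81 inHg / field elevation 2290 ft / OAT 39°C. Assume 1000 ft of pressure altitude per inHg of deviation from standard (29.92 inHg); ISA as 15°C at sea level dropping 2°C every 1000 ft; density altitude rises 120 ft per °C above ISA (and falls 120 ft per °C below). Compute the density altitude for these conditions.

Pressure altitude = 2290 + (29.92 − 30.81) × 1000 = 2290 + (-890) = 1400 ft.
ISA temperature at 1400 ft = 15 − 2 × (1400/1000) = 12.2°C.
ISA deviation = 39 − 12.2 = +26.8°C.
Density altitude = 1400 + 120 × (26.8) = 4616 ft.

4616 ft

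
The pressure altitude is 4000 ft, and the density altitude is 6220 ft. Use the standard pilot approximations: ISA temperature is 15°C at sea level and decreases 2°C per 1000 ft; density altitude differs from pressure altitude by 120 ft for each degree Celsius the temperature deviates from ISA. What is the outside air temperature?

Density altitude − pressure altitude = 6220 − 4000 = +2220 ft.
At 120 ft/°C that is an ISA deviation of 2220/120 = +18.5°C.
ISA temperature at 4000 ft = 15 − 2 × (4000/1000) = 7°C.
OAT = ISA + deviation = 7 + (+18.5) = 25.5°C.

25.5°C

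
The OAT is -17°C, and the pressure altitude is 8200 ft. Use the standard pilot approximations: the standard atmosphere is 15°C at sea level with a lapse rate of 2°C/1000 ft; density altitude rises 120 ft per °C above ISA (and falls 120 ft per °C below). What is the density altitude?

6328 ft

ISA temperature at 8200 ft = 15 − 2 × (8200/1000) = -1.4°C.
ISA deviation = -17 − (-1.4) = -15.6°C.
Density altitude = 8200 + 120 × (-15.6) = 8200 + (-1872) = 6328 ft.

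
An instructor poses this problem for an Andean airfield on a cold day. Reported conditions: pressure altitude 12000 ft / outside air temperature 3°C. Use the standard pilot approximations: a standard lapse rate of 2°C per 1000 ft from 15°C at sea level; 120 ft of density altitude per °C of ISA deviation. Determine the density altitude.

ISA temperature at 12000 ft = 15 − 2 × (12000/1000) = -9°C.
ISA deviation = 3 − (-9) = +12°C.
Density altitude = 12000 + 120 × (12) = 12000 + (+1440) = 13440 ft.

13440 ft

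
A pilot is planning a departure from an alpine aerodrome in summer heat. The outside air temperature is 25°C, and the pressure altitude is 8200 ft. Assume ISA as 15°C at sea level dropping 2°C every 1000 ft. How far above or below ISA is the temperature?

ISA temperature at 8200 ft = 15 − 2 × (8200/1000) = -1.4°C.
Deviation = OAT − ISA = 25 − (-1.4) = +26.4°C.

ISA+26.4°C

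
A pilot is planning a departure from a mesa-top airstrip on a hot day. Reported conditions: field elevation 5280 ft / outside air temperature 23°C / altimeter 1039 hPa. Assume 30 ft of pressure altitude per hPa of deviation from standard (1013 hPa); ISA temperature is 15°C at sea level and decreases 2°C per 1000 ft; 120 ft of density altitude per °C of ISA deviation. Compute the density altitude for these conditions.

6540 ft

Pressure altitude = 5280 + (1013 − 1039) × 30 = 5280 + (-780) = 4500 ft.
ISA temperature at 4500 ft = 15 − 2 × (4500/1000) = 6°C.
ISA deviation = 23 − 6 = +17°C.
Density altitude = 4500 + 120 × (17) = 6540 ft.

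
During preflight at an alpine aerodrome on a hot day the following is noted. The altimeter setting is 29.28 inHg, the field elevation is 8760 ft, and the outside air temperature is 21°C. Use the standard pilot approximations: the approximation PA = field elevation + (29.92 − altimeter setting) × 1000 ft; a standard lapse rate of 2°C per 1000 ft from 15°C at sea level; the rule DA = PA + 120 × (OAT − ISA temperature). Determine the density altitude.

Pressure altitude = 8760 + (29.92 − 29.28) × 1000 = 8760 + (+640) = 9400 ft.
ISA temperature at 9400 ft = 15 − 2 × (9400/1000) = -3.8°C.
ISA deviation = 21 − (-3.8) = +24.8°C.
Density altitude = 9400 + 120 × (24.8) = 12376 ft.

12376 ft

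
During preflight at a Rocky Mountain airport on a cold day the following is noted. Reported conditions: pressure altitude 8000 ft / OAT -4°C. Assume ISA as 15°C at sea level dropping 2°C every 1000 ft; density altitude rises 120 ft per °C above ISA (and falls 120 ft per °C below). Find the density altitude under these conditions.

ISA temperature at 8000 ft = 15 − 2 × (8000/1000) = -1°C.
ISA deviation = -4 − (-1) = -3°C.
Density altitude = 8000 + 120 × (-3) = 8000 + (-360) = 7640 ft.

7640 ft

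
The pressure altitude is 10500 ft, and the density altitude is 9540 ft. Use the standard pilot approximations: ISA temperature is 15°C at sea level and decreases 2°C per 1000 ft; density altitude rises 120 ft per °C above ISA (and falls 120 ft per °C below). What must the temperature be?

Density altitude − pressure altitude = 9540 − 10500 = -960 ft.
At 120 ft/°C that is an ISA deviation of -960/120 = -8°C.
ISA temperature at 10500 ft = 15 − 2 × (10500/1000) = -6°C.
OAT = ISA + deviation = -6 + (-8) = -14°C.

-14°C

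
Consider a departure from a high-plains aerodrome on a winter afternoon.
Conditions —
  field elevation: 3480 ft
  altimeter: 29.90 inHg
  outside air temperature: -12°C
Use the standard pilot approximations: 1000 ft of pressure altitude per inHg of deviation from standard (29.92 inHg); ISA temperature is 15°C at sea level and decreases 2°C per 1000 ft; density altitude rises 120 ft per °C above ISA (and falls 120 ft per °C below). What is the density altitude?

1100 ft

Pressure altitude = 3480 + (29.92 − 29.90) × 1000 = 3480 + (+20) = 3500 ft.
ISA temperature at 3500 ft = 15 − 2 × (3500/1000) = 8°C.
ISA deviation = -12 − 8 = -20°C.
Density altitude = 3500 + 120 × (-20) = 1100 ft.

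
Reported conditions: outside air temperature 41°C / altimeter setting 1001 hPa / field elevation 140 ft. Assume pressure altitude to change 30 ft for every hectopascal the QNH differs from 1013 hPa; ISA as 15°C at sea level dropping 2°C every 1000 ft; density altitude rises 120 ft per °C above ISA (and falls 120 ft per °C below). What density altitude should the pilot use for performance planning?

Pressure altitude = 140 + (1013 − 1001) × 30 = 140 + (+360) = 500 ft.
ISA temperature at 500 ft = 15 − 2 × (500/1000) = 14°C.
ISA deviation = 41 − 14 = +27°C.
Density altitude = 500 + 120 × (27) = 3740 ft.

3740 ft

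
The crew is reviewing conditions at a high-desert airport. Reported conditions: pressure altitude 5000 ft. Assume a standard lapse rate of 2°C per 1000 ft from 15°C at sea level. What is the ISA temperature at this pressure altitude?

5°C

ISA temperature = 15 − 2 × (5000/1000) = 15 − 10 = 5°C.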